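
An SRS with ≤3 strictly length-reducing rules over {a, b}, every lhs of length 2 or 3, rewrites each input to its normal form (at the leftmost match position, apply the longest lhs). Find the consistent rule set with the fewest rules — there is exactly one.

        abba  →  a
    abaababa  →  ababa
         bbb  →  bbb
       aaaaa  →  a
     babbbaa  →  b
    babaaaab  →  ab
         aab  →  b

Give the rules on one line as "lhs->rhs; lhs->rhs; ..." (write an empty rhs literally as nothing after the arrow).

  | abba => a
  | abaababa => ababa
  | bbb
  | aaaaa => aaa => a

aa->; abb->; baa->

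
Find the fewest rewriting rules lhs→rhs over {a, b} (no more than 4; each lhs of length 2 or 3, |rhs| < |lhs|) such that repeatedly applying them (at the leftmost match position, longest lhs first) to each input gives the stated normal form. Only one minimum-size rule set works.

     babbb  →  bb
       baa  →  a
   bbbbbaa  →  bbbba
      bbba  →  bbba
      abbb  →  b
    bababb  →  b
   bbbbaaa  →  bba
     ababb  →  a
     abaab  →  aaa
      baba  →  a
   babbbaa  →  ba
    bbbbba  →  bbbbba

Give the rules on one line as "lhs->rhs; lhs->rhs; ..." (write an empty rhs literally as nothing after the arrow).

ab->a; abb->; baa->ab

  | babbb => bb
  | baa => ab => a
  | bbbbbaa => bbbbab => bbbba
  | bbba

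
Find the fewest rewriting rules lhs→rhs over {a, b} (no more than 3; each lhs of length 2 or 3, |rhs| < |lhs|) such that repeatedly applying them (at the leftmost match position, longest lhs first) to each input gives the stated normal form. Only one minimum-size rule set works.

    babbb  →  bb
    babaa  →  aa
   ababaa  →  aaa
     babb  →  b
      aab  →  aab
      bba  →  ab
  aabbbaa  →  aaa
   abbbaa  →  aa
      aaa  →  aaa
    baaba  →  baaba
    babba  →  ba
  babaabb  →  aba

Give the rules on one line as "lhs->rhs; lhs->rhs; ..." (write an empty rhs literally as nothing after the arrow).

abb->ba; bab->; bba->ab

  | babbb => bb
  | babaa => aa
  | ababaa => aaa
  | babb => b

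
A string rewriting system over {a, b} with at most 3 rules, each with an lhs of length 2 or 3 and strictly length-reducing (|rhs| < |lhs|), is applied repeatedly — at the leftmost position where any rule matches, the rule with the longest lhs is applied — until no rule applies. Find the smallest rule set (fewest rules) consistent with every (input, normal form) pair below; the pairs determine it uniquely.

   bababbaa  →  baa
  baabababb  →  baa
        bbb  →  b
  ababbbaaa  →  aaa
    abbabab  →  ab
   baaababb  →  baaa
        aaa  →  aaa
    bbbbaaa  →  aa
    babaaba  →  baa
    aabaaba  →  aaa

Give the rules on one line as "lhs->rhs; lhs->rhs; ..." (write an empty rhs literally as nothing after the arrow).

aba->a; bb->; bba->

  | bababbaa => babbaa => baa
  | baabababb => baababb => baabb => baa
  | bbb => b
  | ababbbaaa => abbbaaa => abaaa => aaa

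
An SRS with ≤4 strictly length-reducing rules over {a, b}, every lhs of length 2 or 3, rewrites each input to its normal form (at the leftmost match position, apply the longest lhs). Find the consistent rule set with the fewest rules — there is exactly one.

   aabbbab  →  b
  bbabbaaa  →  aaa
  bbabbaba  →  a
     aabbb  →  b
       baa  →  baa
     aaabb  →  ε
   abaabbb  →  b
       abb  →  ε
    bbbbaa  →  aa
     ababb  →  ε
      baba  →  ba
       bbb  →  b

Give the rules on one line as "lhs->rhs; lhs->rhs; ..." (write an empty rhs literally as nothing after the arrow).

  | aabbbab => abbbab => bbbab => bab => b
  | bbabbaaa => abbaaa => bbaaa => aaa
  | bbabbaba => abbaba => bbaba => aba => a
  | aabbb => abbb => bbb => b

ab->; abb->bb; bb->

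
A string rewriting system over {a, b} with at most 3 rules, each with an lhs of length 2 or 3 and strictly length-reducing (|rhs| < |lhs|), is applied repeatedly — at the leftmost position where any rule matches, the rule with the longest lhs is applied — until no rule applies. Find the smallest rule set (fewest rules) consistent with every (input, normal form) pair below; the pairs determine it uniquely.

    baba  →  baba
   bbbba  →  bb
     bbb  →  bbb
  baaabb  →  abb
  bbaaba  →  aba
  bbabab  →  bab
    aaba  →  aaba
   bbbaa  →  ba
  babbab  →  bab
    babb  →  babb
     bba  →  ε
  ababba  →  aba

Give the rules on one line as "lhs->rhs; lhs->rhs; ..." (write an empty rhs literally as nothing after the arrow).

baa->; bba->

  | baba
  | bbbba => bb
  | bbb
  | baaabb => abb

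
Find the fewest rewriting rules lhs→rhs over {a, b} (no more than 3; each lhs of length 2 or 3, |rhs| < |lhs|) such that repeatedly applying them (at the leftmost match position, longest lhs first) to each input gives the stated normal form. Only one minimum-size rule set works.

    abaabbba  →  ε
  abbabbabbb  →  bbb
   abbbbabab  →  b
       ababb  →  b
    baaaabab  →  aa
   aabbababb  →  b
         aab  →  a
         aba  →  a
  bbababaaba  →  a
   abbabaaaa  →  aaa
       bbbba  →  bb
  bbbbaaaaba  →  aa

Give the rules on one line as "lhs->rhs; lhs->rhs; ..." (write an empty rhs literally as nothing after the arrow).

ab->; ba->; bba->

  | abaabbba => aabbba => abba => ba => ε
  | abbabbabbb => babbabbb => bbabbb => bbb
  | abbbbabab => bbbabab => bbab => b
  | ababb => abb => b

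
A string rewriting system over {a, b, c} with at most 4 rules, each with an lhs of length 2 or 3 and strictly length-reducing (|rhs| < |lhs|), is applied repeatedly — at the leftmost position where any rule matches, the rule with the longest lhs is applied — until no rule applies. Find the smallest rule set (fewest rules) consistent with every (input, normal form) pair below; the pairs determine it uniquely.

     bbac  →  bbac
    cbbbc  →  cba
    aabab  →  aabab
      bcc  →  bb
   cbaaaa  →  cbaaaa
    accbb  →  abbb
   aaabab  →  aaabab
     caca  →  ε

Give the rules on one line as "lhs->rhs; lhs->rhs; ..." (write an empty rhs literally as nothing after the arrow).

  | bbac
  | cbbbc => cba
  | aabab
  | bcc => bb

bbc->a; ca->; cc->b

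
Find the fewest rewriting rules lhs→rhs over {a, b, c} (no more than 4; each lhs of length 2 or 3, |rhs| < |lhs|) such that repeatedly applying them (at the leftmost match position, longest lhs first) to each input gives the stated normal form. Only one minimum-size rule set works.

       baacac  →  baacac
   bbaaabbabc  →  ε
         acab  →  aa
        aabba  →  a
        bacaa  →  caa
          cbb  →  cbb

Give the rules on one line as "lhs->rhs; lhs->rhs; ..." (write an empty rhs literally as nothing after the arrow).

  | baacac
  | bbaaabbabc => bbaababc => bbaabc => bbac => bc => ε
  | acab => aa
  | aabba => aba => a

ab->; bac->c; bc->; cab->a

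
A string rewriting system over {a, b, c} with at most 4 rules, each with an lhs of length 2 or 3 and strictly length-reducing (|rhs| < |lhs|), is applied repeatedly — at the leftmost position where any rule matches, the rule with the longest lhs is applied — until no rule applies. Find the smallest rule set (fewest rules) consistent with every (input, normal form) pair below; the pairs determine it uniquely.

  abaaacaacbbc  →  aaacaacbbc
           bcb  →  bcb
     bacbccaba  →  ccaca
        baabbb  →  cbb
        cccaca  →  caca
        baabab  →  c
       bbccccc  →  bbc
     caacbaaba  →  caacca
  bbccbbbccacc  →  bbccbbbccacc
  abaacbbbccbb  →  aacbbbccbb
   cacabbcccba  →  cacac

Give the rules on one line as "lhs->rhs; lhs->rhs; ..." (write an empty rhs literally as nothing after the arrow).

  | abaaacaacbbc => aaacaacbbc
  | bcb
  | bacbccaba => ccbccaba => ccacaba => ccaca
  | baabbb => cabbb => cbb

ab->; ba->c; cbc->ca; ccc->c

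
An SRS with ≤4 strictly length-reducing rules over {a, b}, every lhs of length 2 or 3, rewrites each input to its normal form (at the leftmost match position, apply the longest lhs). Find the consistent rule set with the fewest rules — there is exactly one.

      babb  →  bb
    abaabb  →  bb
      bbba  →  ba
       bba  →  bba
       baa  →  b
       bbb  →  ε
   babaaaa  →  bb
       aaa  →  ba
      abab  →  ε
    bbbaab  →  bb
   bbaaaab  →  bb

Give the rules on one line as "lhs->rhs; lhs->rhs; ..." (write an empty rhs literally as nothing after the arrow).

aa->; aaa->ba; ab->; bbb->aa

  | babb => bb
  | abaabb => aabb => bb
  | bbba => aaa => ba
  | bba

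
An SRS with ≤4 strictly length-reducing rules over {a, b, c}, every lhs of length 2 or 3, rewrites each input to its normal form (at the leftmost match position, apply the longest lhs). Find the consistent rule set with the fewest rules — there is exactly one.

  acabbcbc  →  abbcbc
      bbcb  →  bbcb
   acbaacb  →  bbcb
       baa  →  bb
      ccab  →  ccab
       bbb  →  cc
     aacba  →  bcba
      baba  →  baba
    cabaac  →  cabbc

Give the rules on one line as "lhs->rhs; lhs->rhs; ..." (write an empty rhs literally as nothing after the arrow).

  | acabbcbc => abbcbc
  | bbcb
  | acbaacb => baacb => bbcb
  | baa => bb

aa->b; ac->; bbb->cc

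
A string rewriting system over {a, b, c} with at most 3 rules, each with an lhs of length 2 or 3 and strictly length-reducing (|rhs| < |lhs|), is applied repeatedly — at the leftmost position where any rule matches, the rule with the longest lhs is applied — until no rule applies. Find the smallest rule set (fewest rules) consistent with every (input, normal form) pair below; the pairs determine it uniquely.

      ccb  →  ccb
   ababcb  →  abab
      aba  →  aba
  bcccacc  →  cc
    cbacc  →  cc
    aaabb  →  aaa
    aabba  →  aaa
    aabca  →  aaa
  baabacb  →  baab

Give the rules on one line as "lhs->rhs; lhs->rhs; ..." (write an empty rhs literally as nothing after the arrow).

ac->b; bb->; bc->

  | ccb
  | ababcb => abab
  | aba
  | bcccacc => ccacc => ccbc => cc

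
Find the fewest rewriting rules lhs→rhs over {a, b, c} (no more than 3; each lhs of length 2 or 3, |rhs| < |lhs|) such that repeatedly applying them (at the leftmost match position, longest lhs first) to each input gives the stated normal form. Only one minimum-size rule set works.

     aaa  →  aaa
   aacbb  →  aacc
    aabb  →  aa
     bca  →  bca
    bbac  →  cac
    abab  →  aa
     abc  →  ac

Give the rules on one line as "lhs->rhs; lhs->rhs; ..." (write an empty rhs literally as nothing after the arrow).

ab->a; bb->c

  | aaa
  | aacbb => aacc
  | aabb => aab => aa
  | bca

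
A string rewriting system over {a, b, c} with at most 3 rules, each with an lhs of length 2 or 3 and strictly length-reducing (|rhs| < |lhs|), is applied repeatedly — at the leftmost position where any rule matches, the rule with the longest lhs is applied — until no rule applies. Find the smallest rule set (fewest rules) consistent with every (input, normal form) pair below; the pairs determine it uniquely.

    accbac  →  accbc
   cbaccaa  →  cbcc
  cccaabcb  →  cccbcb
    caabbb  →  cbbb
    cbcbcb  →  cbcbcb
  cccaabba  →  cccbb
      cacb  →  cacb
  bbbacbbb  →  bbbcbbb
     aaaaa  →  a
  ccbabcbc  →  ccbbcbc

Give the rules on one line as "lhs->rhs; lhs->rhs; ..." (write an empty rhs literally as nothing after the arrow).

  | accbac => accbc
  | cbaccaa => cbccaa => cbcc
  | cccaabcb => cccbcb
  | caabbb => cbbb

aa->; ba->b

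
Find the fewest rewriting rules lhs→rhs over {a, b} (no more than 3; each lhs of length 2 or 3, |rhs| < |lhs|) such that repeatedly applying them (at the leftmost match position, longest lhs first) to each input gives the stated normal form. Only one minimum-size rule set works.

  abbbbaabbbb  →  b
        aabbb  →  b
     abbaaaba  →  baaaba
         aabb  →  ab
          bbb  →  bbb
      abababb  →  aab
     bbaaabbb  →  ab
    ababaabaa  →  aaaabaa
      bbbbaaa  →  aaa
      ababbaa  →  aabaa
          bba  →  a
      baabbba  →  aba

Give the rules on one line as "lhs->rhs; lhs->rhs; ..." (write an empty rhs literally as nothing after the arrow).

abb->b; bab->a; bba->a

  | abbbbaabbbb => bbbaabbbb => baabbbb => babbb => abb => b
  | aabbb => abb => b
  | abbaaaba => baaaba
  | aabb => ab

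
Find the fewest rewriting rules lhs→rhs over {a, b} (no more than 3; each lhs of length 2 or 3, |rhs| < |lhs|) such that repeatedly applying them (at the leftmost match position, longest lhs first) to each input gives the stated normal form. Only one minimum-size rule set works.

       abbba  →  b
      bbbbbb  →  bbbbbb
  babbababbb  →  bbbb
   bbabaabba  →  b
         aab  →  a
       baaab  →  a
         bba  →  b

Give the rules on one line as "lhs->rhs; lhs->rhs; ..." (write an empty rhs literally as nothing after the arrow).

  | abbba => bba => b
  | bbbbbb
  | babbababbb => bbababbb => bbabbb => bbbb
  | bbabaabba => bbaabba => babba => bba => b

ab->; ba->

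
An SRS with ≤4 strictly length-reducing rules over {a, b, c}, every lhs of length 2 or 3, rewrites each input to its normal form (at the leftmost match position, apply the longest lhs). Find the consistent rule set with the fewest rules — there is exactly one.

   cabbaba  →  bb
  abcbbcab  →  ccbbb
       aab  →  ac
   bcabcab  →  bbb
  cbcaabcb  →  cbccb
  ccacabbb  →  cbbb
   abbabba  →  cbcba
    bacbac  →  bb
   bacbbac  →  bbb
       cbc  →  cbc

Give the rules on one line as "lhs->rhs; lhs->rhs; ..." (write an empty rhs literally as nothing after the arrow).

ab->c; bac->b; ca->

  | cabbaba => bbaba => bbca => bb
  | abcbbcab => ccbbcab => ccbbb
  | aab => ac
  | bcabcab => bbcab => bbb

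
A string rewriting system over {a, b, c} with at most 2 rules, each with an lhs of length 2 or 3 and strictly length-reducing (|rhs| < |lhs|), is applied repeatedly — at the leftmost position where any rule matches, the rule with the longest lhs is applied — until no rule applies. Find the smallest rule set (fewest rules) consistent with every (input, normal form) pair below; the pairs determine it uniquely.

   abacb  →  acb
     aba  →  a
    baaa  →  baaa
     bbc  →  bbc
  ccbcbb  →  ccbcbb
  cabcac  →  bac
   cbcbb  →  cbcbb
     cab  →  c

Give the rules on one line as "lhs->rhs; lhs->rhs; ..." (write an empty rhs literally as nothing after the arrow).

ab->; cca->ba

  | abacb => acb
  | aba => a
  | baaa
  | bbc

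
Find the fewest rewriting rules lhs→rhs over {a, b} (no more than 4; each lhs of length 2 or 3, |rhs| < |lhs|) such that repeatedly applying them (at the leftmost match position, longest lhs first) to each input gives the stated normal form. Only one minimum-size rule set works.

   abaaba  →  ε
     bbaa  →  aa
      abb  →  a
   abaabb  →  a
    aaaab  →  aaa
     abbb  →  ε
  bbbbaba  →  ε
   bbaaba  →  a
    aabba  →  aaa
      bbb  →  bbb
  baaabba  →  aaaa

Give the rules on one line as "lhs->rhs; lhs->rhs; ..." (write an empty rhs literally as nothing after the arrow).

ab->; aba->; abb->a; ba->a

  | abaaba => aba => ε
  | bbaa => baa => aa
  | abb => a
  | abaabb => abb => a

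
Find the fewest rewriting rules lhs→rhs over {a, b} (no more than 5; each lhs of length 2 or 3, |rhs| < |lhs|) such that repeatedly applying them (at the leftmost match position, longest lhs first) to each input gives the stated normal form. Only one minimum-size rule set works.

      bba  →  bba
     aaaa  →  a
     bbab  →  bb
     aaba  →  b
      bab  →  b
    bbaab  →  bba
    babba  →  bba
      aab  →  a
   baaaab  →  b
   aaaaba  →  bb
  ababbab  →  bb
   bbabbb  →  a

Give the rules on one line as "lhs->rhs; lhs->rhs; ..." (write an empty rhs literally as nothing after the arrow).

  | bba
  | aaaa => a
  | bbab => bb
  | aaba => abb => b

aaa->; ab->; aba->bb; bbb->aa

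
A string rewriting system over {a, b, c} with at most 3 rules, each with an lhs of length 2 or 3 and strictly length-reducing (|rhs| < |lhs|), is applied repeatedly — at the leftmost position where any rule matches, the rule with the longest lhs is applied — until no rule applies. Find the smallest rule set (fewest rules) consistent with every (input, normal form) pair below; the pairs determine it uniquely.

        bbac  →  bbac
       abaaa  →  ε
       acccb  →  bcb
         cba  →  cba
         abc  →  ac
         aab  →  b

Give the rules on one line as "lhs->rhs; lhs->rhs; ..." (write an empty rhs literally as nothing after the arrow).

  | bbac
  | abaaa => aaaa => aa => ε
  | acccb => bcb
  | cba

aa->; ab->a; acc->b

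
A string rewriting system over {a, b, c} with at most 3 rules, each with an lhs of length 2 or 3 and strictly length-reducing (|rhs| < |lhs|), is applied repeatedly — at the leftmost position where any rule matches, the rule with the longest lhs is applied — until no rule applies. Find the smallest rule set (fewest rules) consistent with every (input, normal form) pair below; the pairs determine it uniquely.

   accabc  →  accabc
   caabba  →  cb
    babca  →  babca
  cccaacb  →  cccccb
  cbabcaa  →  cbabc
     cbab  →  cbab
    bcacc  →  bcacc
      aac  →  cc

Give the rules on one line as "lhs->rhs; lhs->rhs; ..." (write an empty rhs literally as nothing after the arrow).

aa->; aac->cc; bba->b

  | accabc
  | caabba => cbba => cb
  | babca
  | cccaacb => cccccb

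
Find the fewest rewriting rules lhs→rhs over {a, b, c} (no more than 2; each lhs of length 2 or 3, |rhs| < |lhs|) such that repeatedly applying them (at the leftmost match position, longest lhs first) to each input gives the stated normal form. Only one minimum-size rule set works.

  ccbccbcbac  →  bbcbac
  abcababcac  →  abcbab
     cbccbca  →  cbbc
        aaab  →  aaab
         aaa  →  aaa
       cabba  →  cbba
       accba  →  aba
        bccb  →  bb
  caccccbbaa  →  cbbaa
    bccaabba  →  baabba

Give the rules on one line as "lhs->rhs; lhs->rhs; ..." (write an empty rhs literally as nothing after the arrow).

  | ccbccbcbac => bccbcbac => bbcbac
  | abcababcac => abcbabcac => abcbabcc => abcbab
  | cbccbca => cbbca => cbbc
  | aaab

ca->c; cc->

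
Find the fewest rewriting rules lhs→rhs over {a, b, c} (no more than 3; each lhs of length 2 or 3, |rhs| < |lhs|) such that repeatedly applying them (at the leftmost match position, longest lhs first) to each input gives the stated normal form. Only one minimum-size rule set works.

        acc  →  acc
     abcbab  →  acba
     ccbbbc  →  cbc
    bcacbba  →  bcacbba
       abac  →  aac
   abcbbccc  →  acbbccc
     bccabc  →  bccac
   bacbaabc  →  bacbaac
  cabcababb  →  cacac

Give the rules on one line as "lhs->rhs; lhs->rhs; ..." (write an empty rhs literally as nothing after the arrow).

  | acc
  | abcbab => acbab => acba
  | ccbbbc => abbbc => cbc
  | bcacbba

ab->a; abb->c; ccb->ab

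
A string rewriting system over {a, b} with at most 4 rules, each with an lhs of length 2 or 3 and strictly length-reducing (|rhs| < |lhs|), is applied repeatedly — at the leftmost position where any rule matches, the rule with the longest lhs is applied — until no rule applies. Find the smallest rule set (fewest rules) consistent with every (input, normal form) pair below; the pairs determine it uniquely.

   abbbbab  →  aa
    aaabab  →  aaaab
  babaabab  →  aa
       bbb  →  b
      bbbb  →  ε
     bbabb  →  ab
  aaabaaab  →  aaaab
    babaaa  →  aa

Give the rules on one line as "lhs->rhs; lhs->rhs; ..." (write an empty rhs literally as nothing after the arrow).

ba->a; baa->b; bb->; bba->ab

  | abbbbab => abbab => aabb => aa
  | aaabab => aaaab
  | babaabab => abaabab => abbab => aabb => aa
  | bbb => b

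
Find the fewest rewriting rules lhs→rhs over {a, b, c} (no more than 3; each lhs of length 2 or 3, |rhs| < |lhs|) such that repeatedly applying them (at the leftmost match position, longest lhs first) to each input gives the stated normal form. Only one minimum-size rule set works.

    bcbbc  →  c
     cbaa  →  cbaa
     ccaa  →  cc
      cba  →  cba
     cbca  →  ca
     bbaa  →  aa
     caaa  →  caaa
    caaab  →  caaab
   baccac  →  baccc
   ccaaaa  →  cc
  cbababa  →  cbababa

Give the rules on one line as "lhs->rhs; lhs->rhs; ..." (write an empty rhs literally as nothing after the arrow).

  | bcbbc => bbc => c
  | cbaa
  | ccaa => cca => cc
  | cba

bb->; bc->; cca->cc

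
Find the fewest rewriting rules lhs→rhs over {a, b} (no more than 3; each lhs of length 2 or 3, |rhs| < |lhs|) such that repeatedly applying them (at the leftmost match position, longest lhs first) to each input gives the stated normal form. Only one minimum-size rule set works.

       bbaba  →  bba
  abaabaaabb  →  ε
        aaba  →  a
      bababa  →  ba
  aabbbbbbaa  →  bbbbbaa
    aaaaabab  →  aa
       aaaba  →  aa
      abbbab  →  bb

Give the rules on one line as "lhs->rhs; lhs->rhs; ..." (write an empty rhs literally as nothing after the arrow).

aab->; ab->

  | bbaba => bba
  | abaabaaabb => aabaaabb => aaabb => ab => ε
  | aaba => a
  | bababa => baba => ba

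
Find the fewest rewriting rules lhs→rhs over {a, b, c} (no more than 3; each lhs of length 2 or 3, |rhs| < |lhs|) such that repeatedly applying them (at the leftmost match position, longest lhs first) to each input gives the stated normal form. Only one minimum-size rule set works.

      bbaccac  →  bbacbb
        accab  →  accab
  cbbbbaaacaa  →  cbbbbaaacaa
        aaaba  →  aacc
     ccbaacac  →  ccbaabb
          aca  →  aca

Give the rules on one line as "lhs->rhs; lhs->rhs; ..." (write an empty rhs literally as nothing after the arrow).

  | bbaccac => bbacbb
  | accab
  | cbbbbaaacaa
  | aaaba => aacc

aba->cc; cac->bb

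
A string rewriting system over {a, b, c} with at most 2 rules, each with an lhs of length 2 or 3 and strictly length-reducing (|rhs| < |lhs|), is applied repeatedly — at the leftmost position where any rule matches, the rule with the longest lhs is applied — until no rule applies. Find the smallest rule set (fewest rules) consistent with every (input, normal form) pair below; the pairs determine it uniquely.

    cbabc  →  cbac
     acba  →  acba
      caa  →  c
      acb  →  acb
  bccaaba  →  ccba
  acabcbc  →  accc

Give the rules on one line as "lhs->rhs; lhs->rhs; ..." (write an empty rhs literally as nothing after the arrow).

bc->c; ca->c

  | cbabc => cbac
  | acba
  | caa => ca => c
  | acb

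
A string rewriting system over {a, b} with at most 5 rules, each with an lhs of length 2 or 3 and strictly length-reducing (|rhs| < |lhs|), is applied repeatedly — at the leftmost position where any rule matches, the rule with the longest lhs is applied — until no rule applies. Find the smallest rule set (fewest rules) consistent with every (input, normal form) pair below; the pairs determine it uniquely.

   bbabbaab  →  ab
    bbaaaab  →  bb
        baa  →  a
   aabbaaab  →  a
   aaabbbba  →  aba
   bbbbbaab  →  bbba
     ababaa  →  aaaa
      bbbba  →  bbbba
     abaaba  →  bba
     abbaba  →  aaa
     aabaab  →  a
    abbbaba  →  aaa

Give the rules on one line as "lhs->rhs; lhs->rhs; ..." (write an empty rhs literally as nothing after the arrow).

  | bbabbaab => babaab => aaab => abb => ab
  | bbaaaab => baaab => aab => bb
  | baa => a
  | aabbaaab => bbbaaab => bbaab => bab => a

aab->bb; abb->ab; baa->a; bab->a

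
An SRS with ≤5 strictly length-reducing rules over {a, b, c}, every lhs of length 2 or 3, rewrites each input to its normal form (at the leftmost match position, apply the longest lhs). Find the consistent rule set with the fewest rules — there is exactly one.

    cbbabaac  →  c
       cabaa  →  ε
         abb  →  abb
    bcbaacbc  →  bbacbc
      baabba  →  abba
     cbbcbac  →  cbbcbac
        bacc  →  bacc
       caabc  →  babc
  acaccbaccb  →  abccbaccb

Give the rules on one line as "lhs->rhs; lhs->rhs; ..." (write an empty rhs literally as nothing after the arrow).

aa->; aab->ab; baa->aa; ca->b

  | cbbabaac => cbbaaac => cbaaac => caaac => baac => aac => c
  | cabaa => bbaa => baa => aa => ε
  | abb
  | bcbaacbc => bcaacbc => bbacbc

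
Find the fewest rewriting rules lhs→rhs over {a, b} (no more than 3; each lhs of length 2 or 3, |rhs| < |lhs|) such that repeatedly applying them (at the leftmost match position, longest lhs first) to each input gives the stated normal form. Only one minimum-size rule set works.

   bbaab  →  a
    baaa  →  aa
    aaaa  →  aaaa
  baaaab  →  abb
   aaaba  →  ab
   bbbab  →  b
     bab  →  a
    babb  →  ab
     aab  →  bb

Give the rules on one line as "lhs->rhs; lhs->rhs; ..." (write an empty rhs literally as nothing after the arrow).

  | bbaab => bab => a
  | baaa => aa
  | aaaa
  | baaaab => aaab => abb

aab->bb; ba->; bab->a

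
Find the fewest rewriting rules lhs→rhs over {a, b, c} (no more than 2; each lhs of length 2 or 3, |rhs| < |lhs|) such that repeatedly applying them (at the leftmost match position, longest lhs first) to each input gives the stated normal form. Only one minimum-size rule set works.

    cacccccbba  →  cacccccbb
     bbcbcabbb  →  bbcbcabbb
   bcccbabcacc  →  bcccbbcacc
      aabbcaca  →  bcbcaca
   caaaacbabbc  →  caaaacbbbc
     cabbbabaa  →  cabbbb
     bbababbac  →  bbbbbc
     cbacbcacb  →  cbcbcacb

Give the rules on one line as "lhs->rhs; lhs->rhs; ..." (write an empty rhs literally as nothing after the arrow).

  | cacccccbba => cacccccbb
  | bbcbcabbb
  | bcccbabcacc => bcccbbcacc
  | aabbcaca => bcbcaca

aab->bc; ba->b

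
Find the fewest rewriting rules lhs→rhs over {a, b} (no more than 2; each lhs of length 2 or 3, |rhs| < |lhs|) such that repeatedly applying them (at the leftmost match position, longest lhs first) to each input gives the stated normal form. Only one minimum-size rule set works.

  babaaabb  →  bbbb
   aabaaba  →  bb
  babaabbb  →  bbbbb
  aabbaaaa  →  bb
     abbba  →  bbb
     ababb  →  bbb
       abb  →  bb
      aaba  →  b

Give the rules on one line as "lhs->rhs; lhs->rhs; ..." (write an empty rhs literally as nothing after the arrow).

ab->b; ba->b

  | babaaabb => bbaaabb => bbaabb => bbabb => bbbb
  | aabaaba => abaaba => baaba => baba => bba => bb
  | babaabbb => bbaabbb => bbabbb => bbbbb
  | aabbaaaa => abbaaaa => bbaaaa => bbaaa => bbaa => bba => bb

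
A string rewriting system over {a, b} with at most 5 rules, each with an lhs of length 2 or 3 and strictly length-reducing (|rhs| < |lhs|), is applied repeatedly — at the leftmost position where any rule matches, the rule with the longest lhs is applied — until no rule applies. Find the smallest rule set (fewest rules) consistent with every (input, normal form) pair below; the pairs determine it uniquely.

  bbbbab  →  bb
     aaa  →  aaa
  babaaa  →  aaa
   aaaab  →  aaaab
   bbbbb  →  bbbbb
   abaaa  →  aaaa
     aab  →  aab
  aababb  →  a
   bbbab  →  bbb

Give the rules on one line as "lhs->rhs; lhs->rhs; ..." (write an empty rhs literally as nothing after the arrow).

  | bbbbab => bbabb => abbb => bab => bb
  | aaa
  | babaaa => bbaaa => abaa => aaa
  | aaaab

abb->ba; ba->a; bab->bb; bba->ab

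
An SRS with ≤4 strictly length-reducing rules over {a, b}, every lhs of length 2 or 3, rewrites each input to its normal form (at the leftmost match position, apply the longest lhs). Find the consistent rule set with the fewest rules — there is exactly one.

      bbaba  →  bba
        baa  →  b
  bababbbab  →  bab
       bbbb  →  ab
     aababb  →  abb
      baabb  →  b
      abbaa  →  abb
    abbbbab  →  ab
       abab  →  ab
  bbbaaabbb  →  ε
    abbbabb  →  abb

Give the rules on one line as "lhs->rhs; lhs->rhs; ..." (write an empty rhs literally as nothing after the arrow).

  | bbaba => bba
  | baa => b
  | bababbbab => babbbab => baaab => bab
  | bbbb => ab

aa->; aab->aa; aba->a; bbb->a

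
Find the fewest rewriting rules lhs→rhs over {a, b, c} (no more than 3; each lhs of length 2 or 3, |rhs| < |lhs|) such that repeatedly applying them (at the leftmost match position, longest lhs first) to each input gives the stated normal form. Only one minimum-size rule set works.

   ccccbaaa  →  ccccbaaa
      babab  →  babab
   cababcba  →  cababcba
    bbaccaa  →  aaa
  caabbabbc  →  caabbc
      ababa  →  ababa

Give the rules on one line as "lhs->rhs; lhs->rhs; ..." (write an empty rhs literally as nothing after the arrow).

bba->; cca->aa

  | ccccbaaa
  | babab
  | cababcba
  | bbaccaa => ccaa => aaa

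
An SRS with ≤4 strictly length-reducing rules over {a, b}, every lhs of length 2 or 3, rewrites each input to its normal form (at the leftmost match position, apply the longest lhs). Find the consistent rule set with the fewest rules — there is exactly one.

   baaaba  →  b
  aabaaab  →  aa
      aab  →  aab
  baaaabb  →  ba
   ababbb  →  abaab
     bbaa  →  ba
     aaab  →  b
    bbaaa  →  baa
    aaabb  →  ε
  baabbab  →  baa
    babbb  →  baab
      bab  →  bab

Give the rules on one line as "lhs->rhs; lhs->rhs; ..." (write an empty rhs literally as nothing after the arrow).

  | baaaba => bba => b
  | aabaaab => aabb => aa
  | aab
  | baaaabb => babb => ba

aaa->; bb->; bba->b; bbb->ab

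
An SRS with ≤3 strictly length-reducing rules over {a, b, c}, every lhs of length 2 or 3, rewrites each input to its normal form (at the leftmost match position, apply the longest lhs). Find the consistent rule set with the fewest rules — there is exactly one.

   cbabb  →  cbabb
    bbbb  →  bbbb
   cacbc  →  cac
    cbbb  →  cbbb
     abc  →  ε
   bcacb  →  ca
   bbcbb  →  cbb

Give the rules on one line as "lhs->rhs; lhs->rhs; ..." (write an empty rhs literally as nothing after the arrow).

  | cbabb
  | bbbb
  | cacbc => cac
  | cbbb

abc->; acb->a; bc->c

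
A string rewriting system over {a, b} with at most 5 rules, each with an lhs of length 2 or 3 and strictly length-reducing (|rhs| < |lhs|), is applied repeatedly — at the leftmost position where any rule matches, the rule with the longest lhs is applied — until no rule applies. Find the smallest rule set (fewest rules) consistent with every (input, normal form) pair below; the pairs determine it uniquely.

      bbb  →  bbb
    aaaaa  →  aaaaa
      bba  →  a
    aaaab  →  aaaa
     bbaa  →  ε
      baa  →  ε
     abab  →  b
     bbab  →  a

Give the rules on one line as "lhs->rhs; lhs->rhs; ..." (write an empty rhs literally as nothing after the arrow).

ab->a; aba->; baa->; bba->ab

  | bbb
  | aaaaa
  | bba => ab => a
  | aaaab => aaaa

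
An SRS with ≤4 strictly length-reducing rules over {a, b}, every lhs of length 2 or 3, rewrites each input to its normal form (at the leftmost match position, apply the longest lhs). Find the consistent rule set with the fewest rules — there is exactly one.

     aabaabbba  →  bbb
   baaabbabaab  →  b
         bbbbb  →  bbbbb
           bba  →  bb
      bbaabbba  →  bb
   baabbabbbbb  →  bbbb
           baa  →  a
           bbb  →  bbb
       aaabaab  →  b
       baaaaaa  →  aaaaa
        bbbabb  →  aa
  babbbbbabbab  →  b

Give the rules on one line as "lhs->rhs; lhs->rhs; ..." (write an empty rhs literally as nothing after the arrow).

  | aabaabbba => abaabbba => baabbba => abbba => bbba => bbb
  | baaabbabaab => aabbabaab => abbabaab => bbabaab => baaaab => aaab => aab => ab => b
  | bbbbb
  | bba => bb

ab->b; ba->b; baa->a; bab->aa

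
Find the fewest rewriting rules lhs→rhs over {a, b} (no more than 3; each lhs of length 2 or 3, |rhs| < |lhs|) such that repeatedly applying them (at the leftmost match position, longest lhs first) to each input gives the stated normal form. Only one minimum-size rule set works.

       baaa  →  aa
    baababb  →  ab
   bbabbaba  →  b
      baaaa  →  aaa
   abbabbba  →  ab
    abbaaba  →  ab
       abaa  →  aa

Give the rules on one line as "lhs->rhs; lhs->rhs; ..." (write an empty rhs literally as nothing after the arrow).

ba->; bb->b; bba->bb

  | baaa => aa
  | baababb => ababb => abb => ab
  | bbabbaba => bbbbaba => bbbaba => bbaba => bbba => bba => bb => b
  | baaaa => aaa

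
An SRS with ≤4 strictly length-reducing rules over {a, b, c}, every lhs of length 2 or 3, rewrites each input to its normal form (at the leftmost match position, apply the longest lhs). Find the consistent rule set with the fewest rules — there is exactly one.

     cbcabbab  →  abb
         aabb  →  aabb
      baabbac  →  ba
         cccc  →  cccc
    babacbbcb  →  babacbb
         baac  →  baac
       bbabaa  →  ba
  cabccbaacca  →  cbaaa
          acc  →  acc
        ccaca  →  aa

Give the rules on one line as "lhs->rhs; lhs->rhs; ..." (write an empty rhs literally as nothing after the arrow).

abc->; bba->b; bc->; ca->a

  | cbcabbab => cabbab => abbab => abb
  | aabb
  | baabbac => baabc => ba
  | cccc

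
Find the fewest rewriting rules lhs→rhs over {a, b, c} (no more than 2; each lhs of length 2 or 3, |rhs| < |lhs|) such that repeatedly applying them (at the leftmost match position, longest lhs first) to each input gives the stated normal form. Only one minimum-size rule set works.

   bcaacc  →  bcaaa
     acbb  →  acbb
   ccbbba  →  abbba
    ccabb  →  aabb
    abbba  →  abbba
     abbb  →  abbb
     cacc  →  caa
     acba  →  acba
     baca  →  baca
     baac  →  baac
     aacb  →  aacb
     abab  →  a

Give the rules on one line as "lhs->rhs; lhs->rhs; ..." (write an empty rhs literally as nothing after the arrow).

  | bcaacc => bcaaa
  | acbb
  | ccbbba => abbba
  | ccabb => aabb

bab->; cc->a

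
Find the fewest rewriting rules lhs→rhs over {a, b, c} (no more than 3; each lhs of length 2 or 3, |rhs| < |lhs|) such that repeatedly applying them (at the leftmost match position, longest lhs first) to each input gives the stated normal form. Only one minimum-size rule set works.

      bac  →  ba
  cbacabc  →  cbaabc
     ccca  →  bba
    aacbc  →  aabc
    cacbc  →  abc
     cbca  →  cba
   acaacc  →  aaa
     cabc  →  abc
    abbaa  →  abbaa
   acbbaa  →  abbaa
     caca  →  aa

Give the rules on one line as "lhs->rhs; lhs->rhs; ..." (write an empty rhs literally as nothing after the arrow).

  | bac => ba
  | cbacabc => cbaabc
  | ccca => bba
  | aacbc => aabc

ac->a; ca->a; ccc->bb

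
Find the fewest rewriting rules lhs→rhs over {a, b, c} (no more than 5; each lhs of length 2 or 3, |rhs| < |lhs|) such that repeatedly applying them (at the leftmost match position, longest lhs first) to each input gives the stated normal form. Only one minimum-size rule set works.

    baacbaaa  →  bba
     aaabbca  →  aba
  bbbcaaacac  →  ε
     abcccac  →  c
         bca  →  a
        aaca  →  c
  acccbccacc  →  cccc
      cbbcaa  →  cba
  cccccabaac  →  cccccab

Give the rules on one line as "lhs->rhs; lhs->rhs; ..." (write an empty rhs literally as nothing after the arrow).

  | baacbaaa => bacbaaa => bbaaa => bbaa => bba
  | aaabbca => aabbca => abbca => aba
  | bbbcaaacac => bbaaacac => bbaacac => bbacac => bbcc => bc => ε
  | abcccac => accac => cac => c

aa->a; ac->; aca->c; bc->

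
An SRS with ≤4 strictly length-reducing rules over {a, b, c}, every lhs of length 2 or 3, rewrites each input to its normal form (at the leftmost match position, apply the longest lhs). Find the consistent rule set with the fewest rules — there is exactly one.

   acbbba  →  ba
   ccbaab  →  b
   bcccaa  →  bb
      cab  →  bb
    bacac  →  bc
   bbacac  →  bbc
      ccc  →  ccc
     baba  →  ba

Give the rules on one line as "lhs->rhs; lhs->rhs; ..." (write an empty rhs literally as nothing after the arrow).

ab->; ca->b; cb->

  | acbbba => abba => ba
  | ccbaab => caab => bab => b
  | bcccaa => bccba => bca => bb
  | cab => bb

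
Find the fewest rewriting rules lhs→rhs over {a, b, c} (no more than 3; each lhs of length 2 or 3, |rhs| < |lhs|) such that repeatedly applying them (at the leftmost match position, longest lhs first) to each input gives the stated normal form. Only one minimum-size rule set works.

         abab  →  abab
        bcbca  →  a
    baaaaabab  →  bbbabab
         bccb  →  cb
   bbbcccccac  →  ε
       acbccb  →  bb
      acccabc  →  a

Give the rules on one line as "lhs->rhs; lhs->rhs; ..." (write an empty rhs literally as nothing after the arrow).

aa->b; bc->; cc->a

  | abab
  | bcbca => bca => a
  | baaaaabab => bbaaabab => bbbabab
  | bccb => cb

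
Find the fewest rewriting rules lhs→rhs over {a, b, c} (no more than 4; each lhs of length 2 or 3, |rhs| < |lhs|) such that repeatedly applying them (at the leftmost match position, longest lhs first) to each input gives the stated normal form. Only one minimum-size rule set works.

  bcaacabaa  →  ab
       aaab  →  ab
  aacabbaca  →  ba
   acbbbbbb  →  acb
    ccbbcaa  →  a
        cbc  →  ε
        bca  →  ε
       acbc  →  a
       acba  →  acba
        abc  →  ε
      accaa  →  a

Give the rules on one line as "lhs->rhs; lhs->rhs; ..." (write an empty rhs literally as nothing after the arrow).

  | bcaacabaa => aaacabaa => acabaa => abaa => ab
  | aaab => ab
  | aacabbaca => cabbaca => bbaca => baca => ba
  | acbbbbbb => acbbbbb => acbbbb => acbbb => acbb => acb

aa->; bb->b; bc->a; ca->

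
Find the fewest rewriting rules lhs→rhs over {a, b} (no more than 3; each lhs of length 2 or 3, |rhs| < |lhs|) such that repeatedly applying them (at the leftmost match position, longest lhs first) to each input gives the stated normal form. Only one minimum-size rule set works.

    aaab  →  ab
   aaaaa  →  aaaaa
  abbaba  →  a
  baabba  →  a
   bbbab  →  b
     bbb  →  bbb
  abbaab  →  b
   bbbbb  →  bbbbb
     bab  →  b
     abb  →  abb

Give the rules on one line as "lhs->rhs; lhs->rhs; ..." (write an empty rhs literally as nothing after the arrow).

aab->b; ba->; bba->ba

  | aaab => ab
  | aaaaa
  | abbaba => ababa => aba => a
  | baabba => abba => aba => a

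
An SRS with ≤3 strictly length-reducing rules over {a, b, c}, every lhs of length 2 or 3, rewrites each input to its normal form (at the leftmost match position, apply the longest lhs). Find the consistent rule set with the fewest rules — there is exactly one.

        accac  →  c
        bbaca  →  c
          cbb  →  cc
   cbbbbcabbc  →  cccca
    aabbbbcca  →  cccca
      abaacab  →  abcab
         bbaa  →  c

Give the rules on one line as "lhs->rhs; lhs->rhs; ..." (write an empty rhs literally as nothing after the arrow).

  | accac => acac => aac => c
  | bbaca => caca => caa => c
  | cbb => cc
  | cbbbbcabbc => ccbbcabbc => ccccabbc => ccccacc => ccccac => cccca

aa->; ac->a; bb->c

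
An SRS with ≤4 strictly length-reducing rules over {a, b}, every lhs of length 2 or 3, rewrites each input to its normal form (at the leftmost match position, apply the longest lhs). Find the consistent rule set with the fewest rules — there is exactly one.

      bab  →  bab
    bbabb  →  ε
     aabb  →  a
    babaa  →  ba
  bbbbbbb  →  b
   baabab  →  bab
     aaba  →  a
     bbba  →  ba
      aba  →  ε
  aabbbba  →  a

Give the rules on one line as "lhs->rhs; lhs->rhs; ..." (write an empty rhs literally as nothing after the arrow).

aba->; abb->; bb->

  | bab
  | bbabb => abb => ε
  | aabb => a
  | babaa => ba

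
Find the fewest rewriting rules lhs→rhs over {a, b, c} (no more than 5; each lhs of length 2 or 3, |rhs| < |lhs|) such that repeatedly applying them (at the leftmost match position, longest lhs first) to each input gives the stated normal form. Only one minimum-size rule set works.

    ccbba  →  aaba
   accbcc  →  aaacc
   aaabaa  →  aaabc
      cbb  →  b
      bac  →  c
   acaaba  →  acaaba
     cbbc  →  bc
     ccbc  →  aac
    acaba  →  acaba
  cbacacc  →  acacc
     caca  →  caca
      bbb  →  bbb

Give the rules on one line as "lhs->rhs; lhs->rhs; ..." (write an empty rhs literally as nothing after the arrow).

baa->bc; bac->c; cb->; ccb->aa

  | ccbba => aaba
  | accbcc => aaacc
  | aaabaa => aaabc
  | cbb => b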